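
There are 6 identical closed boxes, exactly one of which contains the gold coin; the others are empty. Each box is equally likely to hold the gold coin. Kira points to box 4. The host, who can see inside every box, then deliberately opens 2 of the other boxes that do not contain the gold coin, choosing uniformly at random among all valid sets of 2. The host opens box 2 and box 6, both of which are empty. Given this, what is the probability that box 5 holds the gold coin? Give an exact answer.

5/18

Condition on the true location of the gold coin.
If it is in any of boxes 1, 3, and 5 (prior 1/6 each): the host has 6 equally likely choices, so probability 1/6; weight (1/6)·(1/6) = 1/36 each.
If it is in either of boxes 2 and 6 (prior 1/6 each): that box was opened and seen not to hold the prize — ruled out; weight (1/6)·0 = 0 each.
If it is in box 4 (prior 1/6): the host has 10 equally likely choices, so probability 1/10; weight (1/6)·(1/10) = 1/60.
The weights sum to 1/10.
So P(the gold coin in box 5 | the host opened box 2 and box 6) = (1/36) / (1/10) = 5/18.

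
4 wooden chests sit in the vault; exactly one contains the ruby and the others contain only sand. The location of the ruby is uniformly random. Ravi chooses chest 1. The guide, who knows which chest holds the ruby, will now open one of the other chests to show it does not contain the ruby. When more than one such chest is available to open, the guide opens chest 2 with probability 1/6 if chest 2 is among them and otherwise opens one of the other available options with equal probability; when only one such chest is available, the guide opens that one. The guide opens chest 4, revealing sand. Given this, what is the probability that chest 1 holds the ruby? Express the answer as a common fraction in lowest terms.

Condition on the true location of the ruby.
If it is in chest 1 (prior 1/4): chest 2 is available but not opened; chest 4 gets probability (1 − 1/6)/2 = 5/12; weight (1/4)·(5/12) = 5/48.
If it is in chest 2 (prior 1/4): chest 2 holds the prize so is unavailable; the guide chooses uniformly among the 2 others, probability 1/2; weight (1/4)·(1/2) = 1/8.
If it is in chest 3 (prior 1/4): chest 2 is available but not opened, probability 5/6; weight (1/4)·(5/6) = 5/24.
If it is in chest 4 (prior 1/4): the guide opened chest 4, so this case is ruled out; weight (1/4)·0 = 0.
The weights sum to 7/16.
So P(the ruby in chest 1 | the guide opened chest 4) = (5/48) / (7/16) = 5/21.

5/21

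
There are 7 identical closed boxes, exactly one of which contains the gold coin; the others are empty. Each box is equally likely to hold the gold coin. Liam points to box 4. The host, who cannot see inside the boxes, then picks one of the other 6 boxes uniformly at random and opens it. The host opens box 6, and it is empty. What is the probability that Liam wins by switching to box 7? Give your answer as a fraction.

1/6

Condition on the true location of the gold coin.
If it is in any of boxes 1, 2, 3, 4, 5, and 7 (prior 1/7 each): the host picks box 6 with probability 1/6 regardless, and it is not the prize; weight (1/7)·(1/6) = 1/42 each.
If it is in box 6 (prior 1/7): the host opened box 6, so this case is ruled out; weight (1/7)·0 = 0.
The weights sum to 1/7.
So P(the gold coin in box 7 | the host opened box 6) = (1/42) / (1/7) = 1/6.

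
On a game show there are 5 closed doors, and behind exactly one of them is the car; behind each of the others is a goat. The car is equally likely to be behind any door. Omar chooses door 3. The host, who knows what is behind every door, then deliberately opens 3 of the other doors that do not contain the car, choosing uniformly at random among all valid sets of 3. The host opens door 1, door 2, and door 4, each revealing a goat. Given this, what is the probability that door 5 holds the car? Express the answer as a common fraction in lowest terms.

4/5

Condition on the true location of the car.
If it is behind any of doors 1, 2, and 4 (prior 1/5 each): that door was opened and seen not to hold the prize — ruled out; weight (1/5)·0 = 0 each.
If it is behind door 3 (prior 1/5): the host has 4 equally likely choices, so probability 1/4; weight (1/5)·(1/4) = 1/20.
If it is behind door 5 (prior 1/5): the host has no choice, probability 1; weight (1/5)·1 = 1/5.
The weights sum to 1/4.
So P(the car behind door 5 | the host opened door 1, door 2, and door 4) = (1/5) / (1/4) = 4/5.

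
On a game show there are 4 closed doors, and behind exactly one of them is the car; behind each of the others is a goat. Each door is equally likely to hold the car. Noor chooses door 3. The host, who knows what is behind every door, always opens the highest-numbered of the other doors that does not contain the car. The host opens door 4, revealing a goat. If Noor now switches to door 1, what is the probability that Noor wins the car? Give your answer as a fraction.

1/3

Apply Bayes' rule, conditioning on where the car actually is.
If it is behind any of doors 1, 2, and 3 (prior 1/4 each): door 4 is the highest-numbered option available, probability 1; weight (1/4)·1 = 1/4 each.
If it is behind door 4 (prior 1/4): the host opened door 4, so this case is ruled out; weight (1/4)·0 = 0.
The weights sum to 3/4.
So P(the car behind door 1 | the host opened door 4) = (1/4) / (3/4) = 1/3.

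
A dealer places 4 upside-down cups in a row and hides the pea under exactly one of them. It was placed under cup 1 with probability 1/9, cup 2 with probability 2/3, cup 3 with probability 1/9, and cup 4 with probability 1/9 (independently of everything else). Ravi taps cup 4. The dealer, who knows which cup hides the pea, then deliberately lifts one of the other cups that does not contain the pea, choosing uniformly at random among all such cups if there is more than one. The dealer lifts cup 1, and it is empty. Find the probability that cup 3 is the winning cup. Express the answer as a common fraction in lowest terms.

Apply Bayes' rule, conditioning on where the pea actually is.
If it is under cup 1 (prior 1/9): the dealer opened cup 1, so this case is ruled out; weight (1/9)·0 = 0.
If it is under cup 2 (prior 2/3): the dealer has 2 equally likely choices, so probability 1/2; weight (2/3)·(1/2) = 1/3.
If it is under cup 3 (prior 1/9): the dealer has 2 equally likely choices, so probability 1/2; weight (1/9)·(1/2) = 1/18.
If it is under cup 4 (prior 1/9): the dealer has 3 equally likely choices, so probability 1/3; weight (1/9)·(1/3) = 1/27.
The weights sum to 23/54.
So P(the pea under cup 3 | the dealer opened cup 1) = (1/18) / (23/54) = 3/23.

3/23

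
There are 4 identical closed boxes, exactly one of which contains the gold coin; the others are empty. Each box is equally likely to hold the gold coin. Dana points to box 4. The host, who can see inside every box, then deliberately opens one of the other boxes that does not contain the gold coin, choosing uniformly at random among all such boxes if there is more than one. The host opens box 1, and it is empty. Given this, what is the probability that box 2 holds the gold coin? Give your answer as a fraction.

Condition on the true location of the gold coin.
If it is in box 1 (prior 1/4): the host opened box 1, so this case is ruled out; weight (1/4)·0 = 0.
If it is in either of boxes 2 and 3 (prior 1/4 each): the host has 2 equally likely choices, so probability 1/2; weight (1/4)·(1/2) = 1/8 each.
If it is in box 4 (prior 1/4): the host has 3 equally likely choices, so probability 1/3; weight (1/4)·(1/3) = 1/12.
The weights sum to 1/3.
So P(the gold coin in box 2 | the host opened box 1) = (1/8) / (1/3) = 3/8.

3/8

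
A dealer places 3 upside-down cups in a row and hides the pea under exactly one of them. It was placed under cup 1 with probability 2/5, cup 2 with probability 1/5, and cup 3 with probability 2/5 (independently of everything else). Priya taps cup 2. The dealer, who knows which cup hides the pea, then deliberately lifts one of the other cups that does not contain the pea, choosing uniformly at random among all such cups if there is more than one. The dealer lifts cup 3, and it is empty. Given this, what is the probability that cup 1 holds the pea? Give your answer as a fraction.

4/5

Condition on the true location of the pea.
If it is under cup 1 (prior 2/5): the dealer has no choice, probability 1; weight (2/5)·1 = 2/5.
If it is under cup 2 (prior 1/5): the dealer has 2 equally likely choices, so probability 1/2; weight (1/5)·(1/2) = 1/10.
If it is under cup 3 (prior 2/5): the dealer opened cup 3, so this case is ruled out; weight (2/5)·0 = 0.
The weights sum to 1/2.
So P(the pea under cup 1 | the dealer opened cup 3) = (2/5) / (1/2) = 4/5.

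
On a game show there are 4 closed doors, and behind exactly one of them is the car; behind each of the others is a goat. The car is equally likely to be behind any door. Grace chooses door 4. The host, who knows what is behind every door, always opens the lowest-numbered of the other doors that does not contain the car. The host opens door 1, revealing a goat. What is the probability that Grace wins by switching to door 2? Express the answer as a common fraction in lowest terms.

Condition on the true location of the car.
If it is behind door 1 (prior 1/4): the host opened door 1, so this case is ruled out; weight (1/4)·0 = 0.
If it is behind any of doors 2, 3, and 4 (prior 1/4 each): door 1 is the lowest-numbered option available, probability 1; weight (1/4)·1 = 1/4 each.
The weights sum to 3/4.
So P(the car behind door 2 | the host opened door 1) = (1/4) / (3/4) = 1/3.

1/3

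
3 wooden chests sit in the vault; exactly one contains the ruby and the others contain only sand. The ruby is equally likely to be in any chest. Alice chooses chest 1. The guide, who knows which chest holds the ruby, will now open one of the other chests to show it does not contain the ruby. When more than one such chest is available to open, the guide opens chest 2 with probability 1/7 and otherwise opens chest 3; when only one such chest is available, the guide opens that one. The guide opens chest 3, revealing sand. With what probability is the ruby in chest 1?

6/13

Apply Bayes' rule, conditioning on where the ruby actually is.
If it is in chest 1 (prior 1/3): chest 2 is available but not opened, probability 6/7; weight (1/3)·(6/7) = 2/7.
If it is in chest 2 (prior 1/3): only chest 3 is available, probability 1; weight (1/3)·1 = 1/3.
If it is in chest 3 (prior 1/3): the guide opened chest 3, so this case is ruled out; weight (1/3)·0 = 0.
The weights sum to 13/21.
So P(the ruby in chest 1 | the guide opened chest 3) = (2/7) / (13/21) = 6/13.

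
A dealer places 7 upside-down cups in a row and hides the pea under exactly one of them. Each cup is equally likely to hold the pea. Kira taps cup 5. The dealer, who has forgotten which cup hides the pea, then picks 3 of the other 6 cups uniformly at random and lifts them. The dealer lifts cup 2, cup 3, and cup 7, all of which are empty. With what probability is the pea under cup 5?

1/4

Condition on the true location of the pea.
If it is under any of cups 1, 4, 5, and 6 (prior 1/7 each): the dealer picks exactly this set with probability 1/20 regardless, and none is the prize; weight (1/7)·(1/20) = 1/140 each.
If it is under any of cups 2, 3, and 7 (prior 1/7 each): that cup was opened and seen not to hold the prize — ruled out; weight (1/7)·0 = 0 each.
The weights sum to 1/35.
So P(the pea under cup 5 | the dealer opened cup 2, cup 3, and cup 7) = (1/140) / (1/35) = 1/4.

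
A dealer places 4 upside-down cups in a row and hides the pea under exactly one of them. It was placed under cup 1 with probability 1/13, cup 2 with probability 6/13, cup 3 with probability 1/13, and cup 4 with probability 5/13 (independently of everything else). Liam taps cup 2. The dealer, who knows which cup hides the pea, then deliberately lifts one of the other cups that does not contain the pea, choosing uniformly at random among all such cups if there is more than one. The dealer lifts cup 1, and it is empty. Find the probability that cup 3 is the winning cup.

Apply Bayes' rule, conditioning on where the pea actually is.
If it is under cup 1 (prior 1/13): the dealer opened cup 1, so this case is ruled out; weight (1/13)·0 = 0.
If it is under cup 2 (prior 6/13): the dealer has 3 equally likely choices, so probability 1/3; weight (6/13)·(1/3) = 2/13.
If it is under cup 3 (prior 1/13): the dealer has 2 equally likely choices, so probability 1/2; weight (1/13)·(1/2) = 1/26.
If it is under cup 4 (prior 5/13): the dealer has 2 equally likely choices, so probability 1/2; weight (5/13)·(1/2) = 5/26.
The weights sum to 5/13.
So P(the pea under cup 3 | the dealer opened cup 1) = (1/26) / (5/13) = 1/10.

1/10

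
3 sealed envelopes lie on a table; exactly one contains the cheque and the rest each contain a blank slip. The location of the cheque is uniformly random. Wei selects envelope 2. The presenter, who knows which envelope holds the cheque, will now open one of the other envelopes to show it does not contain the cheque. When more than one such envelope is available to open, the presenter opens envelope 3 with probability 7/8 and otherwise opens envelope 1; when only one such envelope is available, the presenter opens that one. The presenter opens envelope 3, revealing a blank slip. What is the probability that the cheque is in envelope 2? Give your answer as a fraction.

7/15

Consider each possible location of the cheque in turn.
If it is in envelope 1 (prior 1/3): only envelope 3 is available, probability 1; weight (1/3)·1 = 1/3.
If it is in envelope 2 (prior 1/3): envelope 3 is available, opened with probability 7/8; weight (1/3)·(7/8) = 7/24.
If it is in envelope 3 (prior 1/3): the presenter opened envelope 3, so this case is ruled out; weight (1/3)·0 = 0.
The weights sum to 5/8.
So P(the cheque in envelope 2 | the presenter opened envelope 3) = (7/24) / (5/8) = 7/15.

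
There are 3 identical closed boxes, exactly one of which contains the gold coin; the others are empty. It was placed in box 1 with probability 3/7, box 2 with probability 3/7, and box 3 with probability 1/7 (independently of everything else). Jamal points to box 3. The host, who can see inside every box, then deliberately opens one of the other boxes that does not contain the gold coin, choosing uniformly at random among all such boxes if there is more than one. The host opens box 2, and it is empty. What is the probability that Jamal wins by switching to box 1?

6/7

Consider each possible location of the gold coin in turn.
If it is in box 1 (prior 3/7): the host has no choice, probability 1; weight (3/7)·1 = 3/7.
If it is in box 2 (prior 3/7): the host opened box 2, so this case is ruled out; weight (3/7)·0 = 0.
If it is in box 3 (prior 1/7): the host has 2 equally likely choices, so probability 1/2; weight (1/7)·(1/2) = 1/14.
The weights sum to 1/2.
So P(the gold coin in box 1 | the host opened box 2) = (3/7) / (1/2) = 6/7.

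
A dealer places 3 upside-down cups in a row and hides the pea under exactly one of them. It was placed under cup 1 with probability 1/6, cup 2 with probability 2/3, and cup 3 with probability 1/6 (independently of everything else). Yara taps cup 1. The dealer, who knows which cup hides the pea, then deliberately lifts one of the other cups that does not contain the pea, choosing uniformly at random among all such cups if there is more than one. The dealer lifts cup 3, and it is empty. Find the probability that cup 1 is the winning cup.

Consider each possible location of the pea in turn.
If it is under cup 1 (prior 1/6): the dealer has 2 equally likely choices, so probability 1/2; weight (1/6)·(1/2) = 1/12.
If it is under cup 2 (prior 2/3): the dealer has no choice, probability 1; weight (2/3)·1 = 2/3.
If it is under cup 3 (prior 1/6): the dealer opened cup 3, so this case is ruled out; weight (1/6)·0 = 0.
The weights sum to 3/4.
So P(the pea under cup 1 | the dealer opened cup 3) = (1/12) / (3/4) = 1/9.

1/9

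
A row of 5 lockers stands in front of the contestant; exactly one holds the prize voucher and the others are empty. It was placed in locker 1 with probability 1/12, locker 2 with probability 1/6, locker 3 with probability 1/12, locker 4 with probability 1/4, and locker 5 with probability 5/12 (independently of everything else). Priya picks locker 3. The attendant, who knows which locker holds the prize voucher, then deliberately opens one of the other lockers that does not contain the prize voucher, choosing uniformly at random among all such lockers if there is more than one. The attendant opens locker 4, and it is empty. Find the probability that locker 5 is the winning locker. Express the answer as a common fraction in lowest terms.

Consider each possible location of the prize voucher in turn.
If it is in locker 1 (prior 1/12): the attendant has 3 equally likely choices, so probability 1/3; weight (1/12)·(1/3) = 1/36.
If it is in locker 2 (prior 1/6): the attendant has 3 equally likely choices, so probability 1/3; weight (1/6)·(1/3) = 1/18.
If it is in locker 3 (prior 1/12): the attendant has 4 equally likely choices, so probability 1/4; weight (1/12)·(1/4) = 1/48.
If it is in locker 4 (prior 1/4): the attendant opened locker 4, so this case is ruled out; weight (1/4)·0 = 0.
If it is in locker 5 (prior 5/12): the attendant has 3 equally likely choices, so probability 1/3; weight (5/12)·(1/3) = 5/36.
The weights sum to 35/144.
So P(the prize voucher in locker 5 | the attendant opened locker 4) = (5/36) / (35/144) = 4/7.

4/7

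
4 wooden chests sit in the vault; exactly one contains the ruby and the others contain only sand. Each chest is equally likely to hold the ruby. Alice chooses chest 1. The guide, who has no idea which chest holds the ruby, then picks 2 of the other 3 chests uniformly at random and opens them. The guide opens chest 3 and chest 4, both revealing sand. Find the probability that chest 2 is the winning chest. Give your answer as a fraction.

Apply Bayes' rule, conditioning on where the ruby actually is.
If it is in either of chests 1 and 2 (prior 1/4 each): the guide picks exactly this set with probability 1/3 regardless, and none is the prize; weight (1/4)·(1/3) = 1/12 each.
If it is in either of chests 3 and 4 (prior 1/4 each): that chest was opened and seen not to hold the prize — ruled out; weight (1/4)·0 = 0 each.
The weights sum to 1/6.
So P(the ruby in chest 2 | the guide opened chest 3 and chest 4) = (1/12) / (1/6) = 1/2.

1/2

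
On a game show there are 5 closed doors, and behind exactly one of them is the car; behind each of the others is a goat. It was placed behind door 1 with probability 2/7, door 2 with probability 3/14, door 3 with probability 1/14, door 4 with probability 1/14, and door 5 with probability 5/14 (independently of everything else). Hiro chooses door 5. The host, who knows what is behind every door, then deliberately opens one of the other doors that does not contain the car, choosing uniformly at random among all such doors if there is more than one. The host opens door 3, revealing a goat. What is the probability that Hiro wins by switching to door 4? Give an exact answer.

Consider each possible location of the car in turn.
If it is behind door 1 (prior 2/7): the host has 3 equally likely choices, so probability 1/3; weight (2/7)·(1/3) = 2/21.
If it is behind door 2 (prior 3/14): the host has 3 equally likely choices, so probability 1/3; weight (3/14)·(1/3) = 1/14.
If it is behind door 3 (prior 1/14): the host opened door 3, so this case is ruled out; weight (1/14)·0 = 0.
If it is behind door 4 (prior 1/14): the host has 3 equally likely choices, so probability 1/3; weight (1/14)·(1/3) = 1/42.
If it is behind door 5 (prior 5/14): the host has 4 equally likely choices, so probability 1/4; weight (5/14)·(1/4) = 5/56.
The weights sum to 47/168.
So P(the car behind door 4 | the host opened door 3) = (1/42) / (47/168) = 4/47.

4/47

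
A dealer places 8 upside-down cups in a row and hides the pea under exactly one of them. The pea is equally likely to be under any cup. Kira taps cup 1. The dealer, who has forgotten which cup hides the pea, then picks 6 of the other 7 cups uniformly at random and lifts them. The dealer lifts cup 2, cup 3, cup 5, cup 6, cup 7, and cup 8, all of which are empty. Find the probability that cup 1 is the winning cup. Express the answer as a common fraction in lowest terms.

Condition on the true location of the pea.
If it is under either of cups 1 and 4 (prior 1/8 each): the dealer picks exactly this set with probability 1/7 regardless, and none is the prize; weight (1/8)·(1/7) = 1/56 each.
If it is under any of cups 2, 3, 5, 6, 7, and 8 (prior 1/8 each): that cup was opened and seen not to hold the prize — ruled out; weight (1/8)·0 = 0 each.
The weights sum to 1/28.
So P(the pea under cup 1 | the dealer opened cup 2, cup 3, cup 5, cup 6, cup 7, and cup 8) = (1/56) / (1/28) = 1/2.

1/2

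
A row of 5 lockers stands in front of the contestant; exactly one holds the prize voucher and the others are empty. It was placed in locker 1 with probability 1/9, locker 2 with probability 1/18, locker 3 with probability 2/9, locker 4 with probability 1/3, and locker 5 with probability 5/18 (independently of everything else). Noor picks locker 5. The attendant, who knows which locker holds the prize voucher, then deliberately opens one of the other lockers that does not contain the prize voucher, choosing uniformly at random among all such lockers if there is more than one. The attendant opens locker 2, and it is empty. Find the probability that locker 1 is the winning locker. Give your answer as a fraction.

8/63

Consider each possible location of the prize voucher in turn.
If it is in locker 1 (prior 1/9): the attendant has 3 equally likely choices, so probability 1/3; weight (1/9)·(1/3) = 1/27.
If it is in locker 2 (prior 1/18): the attendant opened locker 2, so this case is ruled out; weight (1/18)·0 = 0.
If it is in locker 3 (prior 2/9): the attendant has 3 equally likely choices, so probability 1/3; weight (2/9)·(1/3) = 2/27.
If it is in locker 4 (prior 1/3): the attendant has 3 equally likely choices, so probability 1/3; weight (1/3)·(1/3) = 1/9.
If it is in locker 5 (prior 5/18): the attendant has 4 equally likely choices, so probability 1/4; weight (5/18)·(1/4) = 5/72.
The weights sum to 7/24.
So P(the prize voucher in locker 1 | the attendant opened locker 2) = (1/27) / (7/24) = 8/63.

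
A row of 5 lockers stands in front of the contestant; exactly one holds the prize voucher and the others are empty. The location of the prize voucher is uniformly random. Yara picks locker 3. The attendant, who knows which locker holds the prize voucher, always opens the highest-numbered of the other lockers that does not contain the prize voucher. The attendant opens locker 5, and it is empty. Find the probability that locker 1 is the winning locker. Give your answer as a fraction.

Consider each possible location of the prize voucher in turn.
If it is in any of lockers 1, 2, 3, and 4 (prior 1/5 each): locker 5 is the highest-numbered option available, probability 1; weight (1/5)·1 = 1/5 each.
If it is in locker 5 (prior 1/5): the attendant opened locker 5, so this case is ruled out; weight (1/5)·0 = 0.
The weights sum to 4/5.
So P(the prize voucher in locker 1 | the attendant opened locker 5) = (1/5) / (4/5) = 1/4.

1/4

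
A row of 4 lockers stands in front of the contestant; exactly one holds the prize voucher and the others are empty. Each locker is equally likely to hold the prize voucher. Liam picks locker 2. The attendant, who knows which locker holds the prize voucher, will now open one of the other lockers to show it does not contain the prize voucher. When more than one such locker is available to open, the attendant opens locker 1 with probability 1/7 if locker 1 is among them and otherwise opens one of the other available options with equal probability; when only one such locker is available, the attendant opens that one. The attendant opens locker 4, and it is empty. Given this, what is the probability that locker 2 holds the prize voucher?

Apply Bayes' rule, conditioning on where the prize voucher actually is.
If it is in locker 1 (prior 1/4): locker 1 holds the prize so is unavailable; the attendant chooses uniformly among the 2 others, probability 1/2; weight (1/4)·(1/2) = 1/8.
If it is in locker 2 (prior 1/4): locker 1 is available but not opened; locker 4 gets probability (1 − 1/7)/2 = 3/7; weight (1/4)·(3/7) = 3/28.
If it is in locker 3 (prior 1/4): locker 1 is available but not opened, probability 6/7; weight (1/4)·(6/7) = 3/14.
If it is in locker 4 (prior 1/4): the attendant opened locker 4, so this case is ruled out; weight (1/4)·0 = 0.
The weights sum to 25/56.
So P(the prize voucher in locker 2 | the attendant opened locker 4) = (3/28) / (25/56) = 6/25.

6/25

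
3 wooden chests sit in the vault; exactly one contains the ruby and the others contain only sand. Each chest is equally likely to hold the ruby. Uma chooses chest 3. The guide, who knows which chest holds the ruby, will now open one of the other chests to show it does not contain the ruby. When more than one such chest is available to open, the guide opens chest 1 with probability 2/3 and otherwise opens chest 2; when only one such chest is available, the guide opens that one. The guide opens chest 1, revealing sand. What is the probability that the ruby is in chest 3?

2/5

Consider each possible location of the ruby in turn.
If it is in chest 1 (prior 1/3): the guide opened chest 1, so this case is ruled out; weight (1/3)·0 = 0.
If it is in chest 2 (prior 1/3): only chest 1 is available, probability 1; weight (1/3)·1 = 1/3.
If it is in chest 3 (prior 1/3): chest 1 is available, opened with probability 2/3; weight (1/3)·(2/3) = 2/9.
The weights sum to 5/9.
So P(the ruby in chest 3 | the guide opened chest 1) = (2/9) / (5/9) = 2/5.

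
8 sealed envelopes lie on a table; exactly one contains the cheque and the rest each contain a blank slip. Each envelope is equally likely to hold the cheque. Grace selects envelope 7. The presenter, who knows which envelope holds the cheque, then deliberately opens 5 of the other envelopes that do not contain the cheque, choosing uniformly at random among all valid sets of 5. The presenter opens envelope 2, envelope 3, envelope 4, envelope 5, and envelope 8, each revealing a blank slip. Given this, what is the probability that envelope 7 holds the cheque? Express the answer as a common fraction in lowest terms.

1/8

Consider each possible location of the cheque in turn.
If it is in either of envelopes 1 and 6 (prior 1/8 each): the presenter has 6 equally likely choices, so probability 1/6; weight (1/8)·(1/6) = 1/48 each.
If it is in any of envelopes 2, 3, 4, 5, and 8 (prior 1/8 each): that envelope was opened and seen not to hold the prize — ruled out; weight (1/8)·0 = 0 each.
If it is in envelope 7 (prior 1/8): the presenter has 21 equally likely choices, so probability 1/21; weight (1/8)·(1/21) = 1/168.
The weights sum to 1/21.
So P(the cheque in envelope 7 | the presenter opened envelope 2, envelope 3, envelope 4, envelope 5, and envelope 8) = (1/168) / (1/21) = 1/8.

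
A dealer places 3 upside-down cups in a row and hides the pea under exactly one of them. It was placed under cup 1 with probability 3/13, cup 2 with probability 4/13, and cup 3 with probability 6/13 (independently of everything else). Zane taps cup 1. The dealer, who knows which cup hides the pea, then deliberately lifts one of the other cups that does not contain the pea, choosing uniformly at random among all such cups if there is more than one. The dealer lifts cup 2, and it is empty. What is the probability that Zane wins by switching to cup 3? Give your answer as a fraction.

Consider each possible location of the pea in turn.
If it is under cup 1 (prior 3/13): the dealer has 2 equally likely choices, so probability 1/2; weight (3/13)·(1/2) = 3/26.
If it is under cup 2 (prior 4/13): the dealer opened cup 2, so this case is ruled out; weight (4/13)·0 = 0.
If it is under cup 3 (prior 6/13): the dealer has no choice, probability 1; weight (6/13)·1 = 6/13.
The weights sum to 15/26.
So P(the pea under cup 3 | the dealer opened cup 2) = (6/13) / (15/26) = 4/5.

4/5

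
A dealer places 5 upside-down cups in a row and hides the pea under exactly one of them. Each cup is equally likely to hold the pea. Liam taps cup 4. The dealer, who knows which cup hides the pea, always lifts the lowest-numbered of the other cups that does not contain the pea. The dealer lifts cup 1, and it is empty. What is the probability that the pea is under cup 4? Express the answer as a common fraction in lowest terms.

1/4

Consider each possible location of the pea in turn.
If it is under cup 1 (prior 1/5): the dealer opened cup 1, so this case is ruled out; weight (1/5)·0 = 0.
If it is under any of cups 2, 3, 4, and 5 (prior 1/5 each): cup 1 is the lowest-numbered option available, probability 1; weight (1/5)·1 = 1/5 each.
The weights sum to 4/5.
So P(the pea under cup 4 | the dealer opened cup 1) = (1/5) / (4/5) = 1/4.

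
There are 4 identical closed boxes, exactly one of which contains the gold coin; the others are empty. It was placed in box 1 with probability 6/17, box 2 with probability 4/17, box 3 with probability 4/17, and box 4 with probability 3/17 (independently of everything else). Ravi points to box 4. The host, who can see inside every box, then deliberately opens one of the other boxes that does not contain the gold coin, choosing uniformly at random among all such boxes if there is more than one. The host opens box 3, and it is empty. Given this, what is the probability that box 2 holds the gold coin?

1/3

Apply Bayes' rule, conditioning on where the gold coin actually is.
If it is in box 1 (prior 6/17): the host has 2 equally likely choices, so probability 1/2; weight (6/17)·(1/2) = 3/17.
If it is in box 2 (prior 4/17): the host has 2 equally likely choices, so probability 1/2; weight (4/17)·(1/2) = 2/17.
If it is in box 3 (prior 4/17): the host opened box 3, so this case is ruled out; weight (4/17)·0 = 0.
If it is in box 4 (prior 3/17): the host has 3 equally likely choices, so probability 1/3; weight (3/17)·(1/3) = 1/17.
The weights sum to 6/17.
So P(the gold coin in box 2 | the host opened box 3) = (2/17) / (6/17) = 1/3.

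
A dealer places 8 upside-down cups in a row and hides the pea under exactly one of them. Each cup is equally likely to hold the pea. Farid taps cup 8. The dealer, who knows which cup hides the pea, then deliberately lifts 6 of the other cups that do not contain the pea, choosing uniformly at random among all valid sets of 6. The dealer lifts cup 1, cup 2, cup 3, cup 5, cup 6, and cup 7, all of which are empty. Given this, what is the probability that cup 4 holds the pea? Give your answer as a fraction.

Condition on the true location of the pea.
If it is under any of cups 1, 2, 3, 5, 6, and 7 (prior 1/8 each): that cup was opened and seen not to hold the prize — ruled out; weight (1/8)·0 = 0 each.
If it is under cup 4 (prior 1/8): the dealer has no choice, probability 1; weight (1/8)·1 = 1/8.
If it is under cup 8 (prior 1/8): the dealer has 7 equally likely choices, so probability 1/7; weight (1/8)·(1/7) = 1/56.
The weights sum to 1/7.
So P(the pea under cup 4 | the dealer opened cup 1, cup 2, cup 3, cup 5, cup 6, and cup 7) = (1/8) / (1/7) = 7/8.

7/8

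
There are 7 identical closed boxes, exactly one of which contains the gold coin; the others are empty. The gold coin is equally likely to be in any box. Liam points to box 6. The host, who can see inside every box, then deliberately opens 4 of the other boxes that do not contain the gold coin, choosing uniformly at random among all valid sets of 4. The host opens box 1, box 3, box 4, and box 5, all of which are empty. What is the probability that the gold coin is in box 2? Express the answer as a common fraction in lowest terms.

Consider each possible location of the gold coin in turn.
If it is in any of boxes 1, 3, 4, and 5 (prior 1/7 each): that box was opened and seen not to hold the prize — ruled out; weight (1/7)·0 = 0 each.
If it is in either of boxes 2 and 7 (prior 1/7 each): the host has 5 equally likely choices, so probability 1/5; weight (1/7)·(1/5) = 1/35 each.
If it is in box 6 (prior 1/7): the host has 15 equally likely choices, so probability 1/15; weight (1/7)·(1/15) = 1/105.
The weights sum to 1/15.
So P(the gold coin in box 2 | the host opened box 1, box 3, box 4, and box 5) = (1/35) / (1/15) = 3/7.

3/7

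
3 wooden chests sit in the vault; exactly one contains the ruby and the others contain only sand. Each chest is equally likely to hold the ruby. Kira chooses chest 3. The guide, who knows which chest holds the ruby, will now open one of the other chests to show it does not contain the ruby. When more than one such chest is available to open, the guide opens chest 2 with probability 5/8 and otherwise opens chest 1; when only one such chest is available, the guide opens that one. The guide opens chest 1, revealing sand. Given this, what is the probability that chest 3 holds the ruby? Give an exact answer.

Consider each possible location of the ruby in turn.
If it is in chest 1 (prior 1/3): the guide opened chest 1, so this case is ruled out; weight (1/3)·0 = 0.
If it is in chest 2 (prior 1/3): only chest 1 is available, probability 1; weight (1/3)·1 = 1/3.
If it is in chest 3 (prior 1/3): chest 2 is available but not opened, probability 3/8; weight (1/3)·(3/8) = 1/8.
The weights sum to 11/24.
So P(the ruby in chest 3 | the guide opened chest 1) = (1/8) / (11/24) = 3/11.

3/11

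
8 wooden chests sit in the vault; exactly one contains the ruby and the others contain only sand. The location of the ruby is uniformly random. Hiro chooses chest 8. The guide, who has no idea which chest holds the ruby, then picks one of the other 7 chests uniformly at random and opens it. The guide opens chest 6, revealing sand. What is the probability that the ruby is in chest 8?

Condition on the true location of the ruby.
If it is in any of chests 1, 2, 3, 4, 5, 7, and 8 (prior 1/8 each): the guide picks chest 6 with probability 1/7 regardless, and it is not the prize; weight (1/8)·(1/7) = 1/56 each.
If it is in chest 6 (prior 1/8): the guide opened chest 6, so this case is ruled out; weight (1/8)·0 = 0.
The weights sum to 1/8.
So P(the ruby in chest 8 | the guide opened chest 6) = (1/56) / (1/8) = 1/7.

1/7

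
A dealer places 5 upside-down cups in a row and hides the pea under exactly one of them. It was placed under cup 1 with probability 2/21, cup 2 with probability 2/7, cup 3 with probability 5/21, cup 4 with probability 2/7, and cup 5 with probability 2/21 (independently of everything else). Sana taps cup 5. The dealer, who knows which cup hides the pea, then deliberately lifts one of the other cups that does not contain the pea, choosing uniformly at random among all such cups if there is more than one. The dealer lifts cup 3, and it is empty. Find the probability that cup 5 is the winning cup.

3/31

Condition on the true location of the pea.
If it is under cup 1 (prior 2/21): the dealer has 3 equally likely choices, so probability 1/3; weight (2/21)·(1/3) = 2/63.
If it is under either of cups 2 and 4 (prior 2/7 each): the dealer has 3 equally likely choices, so probability 1/3; weight (2/7)·(1/3) = 2/21 each.
If it is under cup 3 (prior 5/21): the dealer opened cup 3, so this case is ruled out; weight (5/21)·0 = 0.
If it is under cup 5 (prior 2/21): the dealer has 4 equally likely choices, so probability 1/4; weight (2/21)·(1/4) = 1/42.
The weights sum to 31/126.
So P(the pea under cup 5 | the dealer opened cup 3) = (1/42) / (31/126) = 3/31.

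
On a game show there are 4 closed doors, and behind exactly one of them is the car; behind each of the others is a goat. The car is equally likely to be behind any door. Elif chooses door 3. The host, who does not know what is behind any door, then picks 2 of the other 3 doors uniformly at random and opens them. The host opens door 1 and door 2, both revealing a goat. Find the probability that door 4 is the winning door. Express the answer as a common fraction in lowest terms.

1/2

Consider each possible location of the car in turn.
If it is behind either of doors 1 and 2 (prior 1/4 each): that door was opened and seen not to hold the prize — ruled out; weight (1/4)·0 = 0 each.
If it is behind either of doors 3 and 4 (prior 1/4 each): the host picks exactly this set with probability 1/3 regardless, and none is the prize; weight (1/4)·(1/3) = 1/12 each.
The weights sum to 1/6.
So P(the car behind door 4 | the host opened door 1 and door 2) = (1/12) / (1/6) = 1/2.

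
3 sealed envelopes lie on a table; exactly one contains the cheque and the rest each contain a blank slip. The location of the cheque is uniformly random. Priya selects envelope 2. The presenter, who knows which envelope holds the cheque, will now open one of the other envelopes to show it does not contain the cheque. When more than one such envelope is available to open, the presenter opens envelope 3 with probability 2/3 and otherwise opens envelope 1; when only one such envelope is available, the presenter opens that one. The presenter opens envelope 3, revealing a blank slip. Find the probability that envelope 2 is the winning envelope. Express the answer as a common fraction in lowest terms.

2/5

Consider each possible location of the cheque in turn.
If it is in envelope 1 (prior 1/3): only envelope 3 is available, probability 1; weight (1/3)·1 = 1/3.
If it is in envelope 2 (prior 1/3): envelope 3 is available, opened with probability 2/3; weight (1/3)·(2/3) = 2/9.
If it is in envelope 3 (prior 1/3): the presenter opened envelope 3, so this case is ruled out; weight (1/3)·0 = 0.
The weights sum to 5/9.
So P(the cheque in envelope 2 | the presenter opened envelope 3) = (2/9) / (5/9) = 2/5.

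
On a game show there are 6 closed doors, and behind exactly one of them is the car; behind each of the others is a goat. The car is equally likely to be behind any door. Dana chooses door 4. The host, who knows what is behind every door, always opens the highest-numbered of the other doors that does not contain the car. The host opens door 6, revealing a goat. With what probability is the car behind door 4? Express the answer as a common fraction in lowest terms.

1/5

Consider each possible location of the car in turn.
If it is behind any of doors 1, 2, 3, 4, and 5 (prior 1/6 each): door 6 is the highest-numbered option available, probability 1; weight (1/6)·1 = 1/6 each.
If it is behind door 6 (prior 1/6): the host opened door 6, so this case is ruled out; weight (1/6)·0 = 0.
The weights sum to 5/6.
So P(the car behind door 4 | the host opened door 6) = (1/6) / (5/6) = 1/5.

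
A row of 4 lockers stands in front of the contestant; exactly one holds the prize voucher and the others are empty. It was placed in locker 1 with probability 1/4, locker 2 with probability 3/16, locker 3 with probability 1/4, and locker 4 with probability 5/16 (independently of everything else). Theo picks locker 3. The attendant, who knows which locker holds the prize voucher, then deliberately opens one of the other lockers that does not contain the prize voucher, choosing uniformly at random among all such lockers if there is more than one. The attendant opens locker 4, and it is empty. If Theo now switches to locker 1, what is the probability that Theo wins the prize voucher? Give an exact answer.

Consider each possible location of the prize voucher in turn.
If it is in locker 1 (prior 1/4): the attendant has 2 equally likely choices, so probability 1/2; weight (1/4)·(1/2) = 1/8.
If it is in locker 2 (prior 3/16): the attendant has 2 equally likely choices, so probability 1/2; weight (3/16)·(1/2) = 3/32.
If it is in locker 3 (prior 1/4): the attendant has 3 equally likely choices, so probability 1/3; weight (1/4)·(1/3) = 1/12.
If it is in locker 4 (prior 5/16): the attendant opened locker 4, so this case is ruled out; weight (5/16)·0 = 0.
The weights sum to 29/96.
So P(the prize voucher in locker 1 | the attendant opened locker 4) = (1/8) / (29/96) = 12/29.

12/29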